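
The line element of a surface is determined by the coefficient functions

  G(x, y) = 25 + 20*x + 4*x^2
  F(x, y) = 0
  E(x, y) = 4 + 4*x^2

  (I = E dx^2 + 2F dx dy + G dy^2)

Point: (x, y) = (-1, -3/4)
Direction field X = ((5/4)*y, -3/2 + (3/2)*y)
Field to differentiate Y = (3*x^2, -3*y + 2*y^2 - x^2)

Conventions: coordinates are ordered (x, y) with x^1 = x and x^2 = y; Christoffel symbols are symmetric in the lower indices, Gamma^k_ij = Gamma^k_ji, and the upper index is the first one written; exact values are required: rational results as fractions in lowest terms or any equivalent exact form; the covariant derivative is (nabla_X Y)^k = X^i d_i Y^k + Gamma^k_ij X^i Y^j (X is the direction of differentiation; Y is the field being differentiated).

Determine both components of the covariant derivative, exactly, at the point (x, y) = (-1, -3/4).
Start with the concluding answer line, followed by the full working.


Answer: (nabla_X Y)^x = 2997/256, (nabla_X Y)^y = 457/64

E = 8, F = 0, G = 9 at the point
E_x = -8, E_y = 0, F_x = 0, F_y = 0, G_x = 12, G_y = 0
EG - F^2 = 72;  g^inv = (1/72) * [[9, 0], [0, 8]]
first-kind symbols [ij,l] = (1/2)(d_i g_jl + d_j g_il - d_l g_ij): [xx,x] = E_x/2 = -4, [xx,y] = F_x - E_y/2 = 0, [xy,x] = E_y/2 = 0, [xy,y] = G_x/2 = 6, [yy,x] = F_y - G_x/2 = -6, [yy,y] = G_y/2 = 0
Gamma^x_ij = (G*[ij,x] - F*[ij,y])/(EG - F^2), Gamma^y_ij = (E*[ij,y] - F*[ij,x])/(EG - F^2)
Gamma_xxx = -1/2, Gamma_xxy = 0, Gamma_xyy = -3/4, Gamma_yxx = 0, Gamma_yxy = 2/3, Gamma_yyy = 0
X = (-15/16, -21/8), Y = (3, 19/8) at the point


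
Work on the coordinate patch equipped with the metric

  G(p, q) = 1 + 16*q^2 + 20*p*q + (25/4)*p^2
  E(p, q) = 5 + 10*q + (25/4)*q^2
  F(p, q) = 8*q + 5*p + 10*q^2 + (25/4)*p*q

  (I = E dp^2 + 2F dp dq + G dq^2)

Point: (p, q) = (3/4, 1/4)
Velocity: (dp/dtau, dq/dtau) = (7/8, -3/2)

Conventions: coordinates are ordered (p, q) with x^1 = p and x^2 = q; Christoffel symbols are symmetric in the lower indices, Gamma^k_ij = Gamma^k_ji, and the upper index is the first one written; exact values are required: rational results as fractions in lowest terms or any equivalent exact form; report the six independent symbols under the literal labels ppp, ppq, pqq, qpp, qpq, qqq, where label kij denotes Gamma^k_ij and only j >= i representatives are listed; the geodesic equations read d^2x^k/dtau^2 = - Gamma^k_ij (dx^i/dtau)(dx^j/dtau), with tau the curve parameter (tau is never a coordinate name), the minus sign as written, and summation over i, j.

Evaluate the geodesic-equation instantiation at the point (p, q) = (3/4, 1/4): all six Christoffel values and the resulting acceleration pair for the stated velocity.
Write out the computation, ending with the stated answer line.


E = 505/64, F = 483/64, G = 593/64 at the point
E_p = 0, E_q = 105/8, F_p = 105/16, F_q = 283/16, G_p = 115/8, G_q = 23
EG - F^2 = 517/32;  g^inv = (32/517) * [[593/64, -483/64], [-483/64, 505/64]]
first-kind symbols [ij,l] = (1/2)(d_i g_jl + d_j g_il - d_l g_ij): [pp,p] = E_p/2 = 0, [pp,q] = F_p - E_q/2 = 0, [pq,p] = E_q/2 = 105/16, [pq,q] = G_p/2 = 115/16, [qq,p] = F_q - G_p/2 = 21/2, [qq,q] = G_q/2 = 23/2
Gamma^p_ij = (G*[ij,p] - F*[ij,q])/(EG - F^2), Gamma^q_ij = (E*[ij,q] - F*[ij,p])/(EG - F^2)
Gamma_ppp = 0, Gamma_ppq = 210/517, Gamma_pqq = 336/517, Gamma_qpp = 0, Gamma_qpq = 230/517, Gamma_qqq = 368/517
d^2p/dtau^2 = -(Gamma_ppp*(7/8)^2 + 2*Gamma_ppq*(7/8)*(-3/2) + Gamma_pqq*(-3/2)^2) = -819/2068
d^2q/dtau^2 = -(Gamma_qpp*(7/8)^2 + 2*Gamma_qpq*(7/8)*(-3/2) + Gamma_qqq*(-3/2)^2) = -897/2068

Answer: Gamma_ppp = 0, Gamma_ppq = 210/517, Gamma_pqq = 336/517, Gamma_qpp = 0, Gamma_qpq = 230/517, Gamma_qqq = 368/517; accelerations (d^2p/dtau^2, d^2q/dtau^2) = (-819/2068, -897/2068)


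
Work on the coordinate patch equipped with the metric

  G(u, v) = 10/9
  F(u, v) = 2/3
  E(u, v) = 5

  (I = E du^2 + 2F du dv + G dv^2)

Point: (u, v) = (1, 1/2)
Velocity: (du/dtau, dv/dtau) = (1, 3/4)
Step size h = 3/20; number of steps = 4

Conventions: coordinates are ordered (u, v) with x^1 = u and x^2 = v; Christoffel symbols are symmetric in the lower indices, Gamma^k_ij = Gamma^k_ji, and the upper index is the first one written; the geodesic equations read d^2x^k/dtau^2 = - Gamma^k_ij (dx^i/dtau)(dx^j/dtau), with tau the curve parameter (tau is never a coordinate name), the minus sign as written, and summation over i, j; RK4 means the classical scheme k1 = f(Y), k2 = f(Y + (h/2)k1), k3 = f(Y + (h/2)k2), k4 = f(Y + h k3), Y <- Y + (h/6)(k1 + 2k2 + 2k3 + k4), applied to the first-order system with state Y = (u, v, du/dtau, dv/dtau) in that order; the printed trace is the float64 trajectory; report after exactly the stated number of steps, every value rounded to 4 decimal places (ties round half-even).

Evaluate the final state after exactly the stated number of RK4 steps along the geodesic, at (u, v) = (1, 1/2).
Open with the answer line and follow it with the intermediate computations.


Answer: u = 1.6000, v = 0.9500, du/dtau = 1.0000, dv/dtau = 0.7500

f(Y) = (du/dtau, dv/dtau, -Gamma^u_ij Y'^i Y'^j, -Gamma^v_ij Y'^i Y'^j) with the Gammas evaluated at the stage position; h = 0.150000; intermediate values shown to 6 dp
step 0: u = 1.0000, v = 0.5000, du/dtau = 1.0000, dv/dtau = 0.7500
step 1:
  k1: at (u, v) = (1.000000, 0.500000), (du/dtau, dv/dtau) = (1.000000, 0.750000); Gamma_uuu = 0.000000, Gamma_uuv = 0.000000, Gamma_uvv = 0.000000, Gamma_vuu = 0.000000, Gamma_vuv = 0.000000, Gamma_vvv = 0.000000; k1 = (1.000000, 0.750000, 0.000000, 0.000000)
  k2: at (u, v) = (1.075000, 0.556250), (du/dtau, dv/dtau) = (1.000000, 0.750000); Gamma_uuu = 0.000000, Gamma_uuv = 0.000000, Gamma_uvv = 0.000000, Gamma_vuu = 0.000000, Gamma_vuv = 0.000000, Gamma_vvv = 0.000000; k2 = (1.000000, 0.750000, 0.000000, 0.000000)
  k3: at (u, v) = (1.075000, 0.556250), (du/dtau, dv/dtau) = (1.000000, 0.750000); Gamma_uuu = 0.000000, Gamma_uuv = 0.000000, Gamma_uvv = 0.000000, Gamma_vuu = 0.000000, Gamma_vuv = 0.000000, Gamma_vvv = 0.000000; k3 = (1.000000, 0.750000, 0.000000, 0.000000)
  k4: at (u, v) = (1.150000, 0.612500), (du/dtau, dv/dtau) = (1.000000, 0.750000); Gamma_uuu = 0.000000, Gamma_uuv = 0.000000, Gamma_uvv = 0.000000, Gamma_vuu = 0.000000, Gamma_vuv = 0.000000, Gamma_vvv = 0.000000; k4 = (1.000000, 0.750000, 0.000000, 0.000000)
  Y <- Y + (h/6)(k1 + 2k2 + 2k3 + k4): u = 1.1500, v = 0.6125, du/dtau = 1.0000, dv/dtau = 0.7500
step 2:
  k1: at (u, v) = (1.150000, 0.612500), (du/dtau, dv/dtau) = (1.000000, 0.750000); Gamma_uuu = 0.000000, Gamma_uuv = 0.000000, Gamma_uvv = 0.000000, Gamma_vuu = 0.000000, Gamma_vuv = 0.000000, Gamma_vvv = 0.000000; k1 = (1.000000, 0.750000, 0.000000, 0.000000)
  k2: at (u, v) = (1.225000, 0.668750), (du/dtau, dv/dtau) = (1.000000, 0.750000); Gamma_uuu = 0.000000, Gamma_uuv = 0.000000, Gamma_uvv = 0.000000, Gamma_vuu = 0.000000, Gamma_vuv = 0.000000, Gamma_vvv = 0.000000; k2 = (1.000000, 0.750000, 0.000000, 0.000000)
  k3: at (u, v) = (1.225000, 0.668750), (du/dtau, dv/dtau) = (1.000000, 0.750000); Gamma_uuu = 0.000000, Gamma_uuv = 0.000000, Gamma_uvv = 0.000000, Gamma_vuu = 0.000000, Gamma_vuv = 0.000000, Gamma_vvv = 0.000000; k3 = (1.000000, 0.750000, 0.000000, 0.000000)
  k4: at (u, v) = (1.300000, 0.725000), (du/dtau, dv/dtau) = (1.000000, 0.750000); Gamma_uuu = 0.000000, Gamma_uuv = 0.000000, Gamma_uvv = 0.000000, Gamma_vuu = 0.000000, Gamma_vuv = 0.000000, Gamma_vvv = 0.000000; k4 = (1.000000, 0.750000, 0.000000, 0.000000)
  Y <- Y + (h/6)(k1 + 2k2 + 2k3 + k4): u = 1.3000, v = 0.7250, du/dtau = 1.0000, dv/dtau = 0.7500
step 3:
  k1: at (u, v) = (1.300000, 0.725000), (du/dtau, dv/dtau) = (1.000000, 0.750000); Gamma_uuu = 0.000000, Gamma_uuv = 0.000000, Gamma_uvv = 0.000000, Gamma_vuu = 0.000000, Gamma_vuv = 0.000000, Gamma_vvv = 0.000000; k1 = (1.000000, 0.750000, 0.000000, 0.000000)
  k2: at (u, v) = (1.375000, 0.781250), (du/dtau, dv/dtau) = (1.000000, 0.750000); Gamma_uuu = 0.000000, Gamma_uuv = 0.000000, Gamma_uvv = 0.000000, Gamma_vuu = 0.000000, Gamma_vuv = 0.000000, Gamma_vvv = 0.000000; k2 = (1.000000, 0.750000, 0.000000, 0.000000)
  k3: at (u, v) = (1.375000, 0.781250), (du/dtau, dv/dtau) = (1.000000, 0.750000); Gamma_uuu = 0.000000, Gamma_uuv = 0.000000, Gamma_uvv = 0.000000, Gamma_vuu = 0.000000, Gamma_vuv = 0.000000, Gamma_vvv = 0.000000; k3 = (1.000000, 0.750000, 0.000000, 0.000000)
  k4: at (u, v) = (1.450000, 0.837500), (du/dtau, dv/dtau) = (1.000000, 0.750000); Gamma_uuu = 0.000000, Gamma_uuv = 0.000000, Gamma_uvv = 0.000000, Gamma_vuu = 0.000000, Gamma_vuv = 0.000000, Gamma_vvv = 0.000000; k4 = (1.000000, 0.750000, 0.000000, 0.000000)
  Y <- Y + (h/6)(k1 + 2k2 + 2k3 + k4): u = 1.4500, v = 0.8375, du/dtau = 1.0000, dv/dtau = 0.7500
step 4:
  k1: at (u, v) = (1.450000, 0.837500), (du/dtau, dv/dtau) = (1.000000, 0.750000); Gamma_uuu = 0.000000, Gamma_uuv = 0.000000, Gamma_uvv = 0.000000, Gamma_vuu = 0.000000, Gamma_vuv = 0.000000, Gamma_vvv = 0.000000; k1 = (1.000000, 0.750000, 0.000000, 0.000000)
  k2: at (u, v) = (1.525000, 0.893750), (du/dtau, dv/dtau) = (1.000000, 0.750000); Gamma_uuu = 0.000000, Gamma_uuv = 0.000000, Gamma_uvv = 0.000000, Gamma_vuu = 0.000000, Gamma_vuv = 0.000000, Gamma_vvv = 0.000000; k2 = (1.000000, 0.750000, 0.000000, 0.000000)
  k3: at (u, v) = (1.525000, 0.893750), (du/dtau, dv/dtau) = (1.000000, 0.750000); Gamma_uuu = 0.000000, Gamma_uuv = 0.000000, Gamma_uvv = 0.000000, Gamma_vuu = 0.000000, Gamma_vuv = 0.000000, Gamma_vvv = 0.000000; k3 = (1.000000, 0.750000, 0.000000, 0.000000)
  k4: at (u, v) = (1.600000, 0.950000), (du/dtau, dv/dtau) = (1.000000, 0.750000); Gamma_uuu = 0.000000, Gamma_uuv = 0.000000, Gamma_uvv = 0.000000, Gamma_vuu = 0.000000, Gamma_vuv = 0.000000, Gamma_vvv = 0.000000; k4 = (1.000000, 0.750000, 0.000000, 0.000000)
  Y <- Y + (h/6)(k1 + 2k2 + 2k3 + k4): u = 1.6000, v = 0.9500, du/dtau = 1.0000, dv/dtau = 0.7500


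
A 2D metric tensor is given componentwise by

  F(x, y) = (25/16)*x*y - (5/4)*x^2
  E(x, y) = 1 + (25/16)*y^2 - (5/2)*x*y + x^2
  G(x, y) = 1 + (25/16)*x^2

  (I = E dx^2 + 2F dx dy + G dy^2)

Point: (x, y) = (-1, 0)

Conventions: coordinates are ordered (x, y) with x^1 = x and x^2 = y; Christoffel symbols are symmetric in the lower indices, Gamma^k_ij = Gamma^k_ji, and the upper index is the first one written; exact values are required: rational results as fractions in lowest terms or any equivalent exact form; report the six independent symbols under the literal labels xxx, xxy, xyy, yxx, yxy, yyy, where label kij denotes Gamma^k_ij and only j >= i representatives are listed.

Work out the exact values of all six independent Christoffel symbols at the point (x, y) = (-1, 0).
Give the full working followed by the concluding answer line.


E = 2, F = -5/4, G = 41/16 at the point
E_x = -2, E_y = 5/2, F_x = 5/2, F_y = -25/16, G_x = -25/8, G_y = 0
EG - F^2 = 57/16;  g^inv = (16/57) * [[41/16, 5/4], [5/4, 2]]
first-kind symbols [ij,l] = (1/2)(d_i g_jl + d_j g_il - d_l g_ij): [xx,x] = E_x/2 = -1, [xx,y] = F_x - E_y/2 = 5/4, [xy,x] = E_y/2 = 5/4, [xy,y] = G_x/2 = -25/16, [yy,x] = F_y - G_x/2 = 0, [yy,y] = G_y/2 = 0
Gamma^x_ij = (G*[ij,x] - F*[ij,y])/(EG - F^2), Gamma^y_ij = (E*[ij,y] - F*[ij,x])/(EG - F^2)

Answer: Gamma_xxx = -16/57, Gamma_xxy = 20/57, Gamma_xyy = 0, Gamma_yxx = 20/57, Gamma_yxy = -25/57, Gamma_yyy = 0


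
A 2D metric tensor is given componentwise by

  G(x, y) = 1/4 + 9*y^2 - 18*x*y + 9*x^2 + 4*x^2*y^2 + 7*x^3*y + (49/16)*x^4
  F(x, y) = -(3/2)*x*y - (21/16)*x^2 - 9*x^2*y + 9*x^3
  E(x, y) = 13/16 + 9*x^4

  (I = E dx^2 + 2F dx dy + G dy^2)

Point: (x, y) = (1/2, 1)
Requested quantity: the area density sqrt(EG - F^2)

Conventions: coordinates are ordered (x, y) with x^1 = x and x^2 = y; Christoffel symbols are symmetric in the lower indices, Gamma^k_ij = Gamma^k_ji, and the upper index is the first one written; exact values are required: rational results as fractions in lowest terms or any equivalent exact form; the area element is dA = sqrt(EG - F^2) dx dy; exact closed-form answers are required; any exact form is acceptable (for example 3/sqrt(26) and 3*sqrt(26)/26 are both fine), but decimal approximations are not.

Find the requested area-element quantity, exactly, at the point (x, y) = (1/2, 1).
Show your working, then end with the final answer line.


E = 11/8, F = -141/64, G = 1169/256; EG - F^2 = 5837/4096

Answer: sqrt(EG - F^2) = sqrt(5837)/64


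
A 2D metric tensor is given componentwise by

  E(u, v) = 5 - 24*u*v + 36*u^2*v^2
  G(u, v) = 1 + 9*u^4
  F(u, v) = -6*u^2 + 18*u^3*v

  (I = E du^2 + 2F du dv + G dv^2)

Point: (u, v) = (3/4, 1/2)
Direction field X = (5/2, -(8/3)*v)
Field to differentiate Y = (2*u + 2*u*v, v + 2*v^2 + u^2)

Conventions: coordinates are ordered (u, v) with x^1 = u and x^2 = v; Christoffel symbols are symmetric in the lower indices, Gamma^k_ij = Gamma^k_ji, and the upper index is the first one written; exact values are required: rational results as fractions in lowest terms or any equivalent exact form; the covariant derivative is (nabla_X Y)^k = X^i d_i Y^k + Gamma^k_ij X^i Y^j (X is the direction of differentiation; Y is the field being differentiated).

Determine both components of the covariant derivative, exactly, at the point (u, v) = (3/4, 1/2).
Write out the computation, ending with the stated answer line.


E = 17/16, F = 27/64, G = 985/256 at the point
E_u = 3/2, E_v = 9/4, F_u = 99/16, F_v = 243/32, G_u = 243/16, G_v = 0
EG - F^2 = 1001/256;  g^inv = (256/1001) * [[985/256, -27/64], [-27/64, 17/16]]
first-kind symbols [ij,l] = (1/2)(d_i g_jl + d_j g_il - d_l g_ij): [uu,u] = E_u/2 = 3/4, [uu,v] = F_u - E_v/2 = 81/16, [uv,u] = E_v/2 = 9/8, [uv,v] = G_u/2 = 243/32, [vv,u] = F_v - G_u/2 = 0, [vv,v] = G_v/2 = 0
Gamma^u_ij = (G*[ij,u] - F*[ij,v])/(EG - F^2), Gamma^v_ij = (E*[ij,v] - F*[ij,u])/(EG - F^2)
Gamma_uuu = 192/1001, Gamma_uuv = 288/1001, Gamma_uvv = 0, Gamma_vuu = 1296/1001, Gamma_vuv = 1944/1001, Gamma_vvv = 0
X = (5/2, -4/3), Y = (9/4, 25/16) at the point

Answer: (nabla_X Y)^u = 13693/2002, (nabla_X Y)^v = 17603/2002


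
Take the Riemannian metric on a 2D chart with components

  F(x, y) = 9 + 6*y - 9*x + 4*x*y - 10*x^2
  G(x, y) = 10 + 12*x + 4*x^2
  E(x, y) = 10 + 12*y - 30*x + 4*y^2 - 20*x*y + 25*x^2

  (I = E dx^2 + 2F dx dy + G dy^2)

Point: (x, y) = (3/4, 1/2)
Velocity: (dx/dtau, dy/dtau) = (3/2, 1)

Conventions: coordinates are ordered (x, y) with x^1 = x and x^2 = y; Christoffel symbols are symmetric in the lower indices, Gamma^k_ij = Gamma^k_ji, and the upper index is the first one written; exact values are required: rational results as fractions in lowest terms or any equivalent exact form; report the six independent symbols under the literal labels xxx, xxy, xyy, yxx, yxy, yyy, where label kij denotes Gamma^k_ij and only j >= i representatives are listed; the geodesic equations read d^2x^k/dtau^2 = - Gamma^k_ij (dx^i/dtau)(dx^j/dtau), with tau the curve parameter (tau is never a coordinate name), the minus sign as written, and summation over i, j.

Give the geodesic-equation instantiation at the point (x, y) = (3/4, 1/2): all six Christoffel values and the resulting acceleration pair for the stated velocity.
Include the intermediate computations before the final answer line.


E = 17/16, F = 9/8, G = 85/4 at the point
E_x = -5/2, E_y = 1, F_x = -22, F_y = 9, G_x = 18, G_y = 0
EG - F^2 = 341/16;  g^inv = (16/341) * [[85/4, -9/8], [-9/8, 17/16]]
first-kind symbols [ij,l] = (1/2)(d_i g_jl + d_j g_il - d_l g_ij): [xx,x] = E_x/2 = -5/4, [xx,y] = F_x - E_y/2 = -45/2, [xy,x] = E_y/2 = 1/2, [xy,y] = G_x/2 = 9, [yy,x] = F_y - G_x/2 = 0, [yy,y] = G_y/2 = 0
Gamma^x_ij = (G*[ij,x] - F*[ij,y])/(EG - F^2), Gamma^y_ij = (E*[ij,y] - F*[ij,x])/(EG - F^2)
Gamma_xxx = -20/341, Gamma_xxy = 8/341, Gamma_xyy = 0, Gamma_yxx = -360/341, Gamma_yxy = 144/341, Gamma_yyy = 0
d^2x/dtau^2 = -(Gamma_xxx*(3/2)^2 + 2*Gamma_xxy*(3/2)*(1) + Gamma_xyy*(1)^2) = 21/341
d^2y/dtau^2 = -(Gamma_yxx*(3/2)^2 + 2*Gamma_yxy*(3/2)*(1) + Gamma_yyy*(1)^2) = 378/341

Answer: Gamma_xxx = -20/341, Gamma_xxy = 8/341, Gamma_xyy = 0, Gamma_yxx = -360/341, Gamma_yxy = 144/341, Gamma_yyy = 0; accelerations (d^2x/dtau^2, d^2y/dtau^2) = (21/341, 378/341)


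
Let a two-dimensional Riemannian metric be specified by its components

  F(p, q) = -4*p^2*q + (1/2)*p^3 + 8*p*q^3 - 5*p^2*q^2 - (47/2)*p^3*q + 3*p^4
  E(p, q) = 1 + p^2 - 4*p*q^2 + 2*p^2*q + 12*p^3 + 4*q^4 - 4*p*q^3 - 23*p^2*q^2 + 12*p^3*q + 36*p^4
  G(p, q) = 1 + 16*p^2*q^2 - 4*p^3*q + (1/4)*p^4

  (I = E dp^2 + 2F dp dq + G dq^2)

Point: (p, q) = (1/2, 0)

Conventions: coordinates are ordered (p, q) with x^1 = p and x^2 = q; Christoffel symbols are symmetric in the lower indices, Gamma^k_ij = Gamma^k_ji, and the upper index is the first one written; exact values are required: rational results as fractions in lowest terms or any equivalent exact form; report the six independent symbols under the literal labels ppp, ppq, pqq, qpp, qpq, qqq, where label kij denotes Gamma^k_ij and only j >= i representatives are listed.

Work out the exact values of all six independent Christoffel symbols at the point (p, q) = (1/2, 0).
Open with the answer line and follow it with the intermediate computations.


Answer: Gamma_ppp = 896/321, Gamma_ppq = 64/321, Gamma_pqq = -256/321, Gamma_qpp = 56/321, Gamma_qpq = 4/321, Gamma_qqq = -16/321

E = 5, F = 1/4, G = 65/64 at the point
E_p = 28, E_q = 2, F_p = 15/8, F_q = -63/16, G_p = 1/8, G_q = -1/2
EG - F^2 = 321/64;  g^inv = (64/321) * [[65/64, -1/4], [-1/4, 5]]
first-kind symbols [ij,l] = (1/2)(d_i g_jl + d_j g_il - d_l g_ij): [pp,p] = E_p/2 = 14, [pp,q] = F_p - E_q/2 = 7/8, [pq,p] = E_q/2 = 1, [pq,q] = G_p/2 = 1/16, [qq,p] = F_q - G_p/2 = -4, [qq,q] = G_q/2 = -1/4
Gamma^p_ij = (G*[ij,p] - F*[ij,q])/(EG - F^2), Gamma^q_ij = (E*[ij,q] - F*[ij,p])/(EG - F^2)


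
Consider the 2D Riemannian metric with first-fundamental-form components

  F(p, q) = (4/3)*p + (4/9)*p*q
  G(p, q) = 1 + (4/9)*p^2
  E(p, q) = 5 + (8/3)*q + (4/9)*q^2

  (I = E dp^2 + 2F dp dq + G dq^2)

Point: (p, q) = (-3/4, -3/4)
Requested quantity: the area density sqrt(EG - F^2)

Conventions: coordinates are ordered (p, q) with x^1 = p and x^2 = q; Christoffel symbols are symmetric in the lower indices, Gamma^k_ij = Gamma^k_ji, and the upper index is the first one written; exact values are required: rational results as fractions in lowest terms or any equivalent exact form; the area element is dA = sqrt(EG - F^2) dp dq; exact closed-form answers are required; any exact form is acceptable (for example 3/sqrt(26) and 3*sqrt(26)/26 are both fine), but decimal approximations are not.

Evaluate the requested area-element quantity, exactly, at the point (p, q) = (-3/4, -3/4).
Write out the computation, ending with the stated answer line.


E = 13/4, F = -3/4, G = 5/4; EG - F^2 = 7/2

Answer: sqrt(EG - F^2) = sqrt(14)/2


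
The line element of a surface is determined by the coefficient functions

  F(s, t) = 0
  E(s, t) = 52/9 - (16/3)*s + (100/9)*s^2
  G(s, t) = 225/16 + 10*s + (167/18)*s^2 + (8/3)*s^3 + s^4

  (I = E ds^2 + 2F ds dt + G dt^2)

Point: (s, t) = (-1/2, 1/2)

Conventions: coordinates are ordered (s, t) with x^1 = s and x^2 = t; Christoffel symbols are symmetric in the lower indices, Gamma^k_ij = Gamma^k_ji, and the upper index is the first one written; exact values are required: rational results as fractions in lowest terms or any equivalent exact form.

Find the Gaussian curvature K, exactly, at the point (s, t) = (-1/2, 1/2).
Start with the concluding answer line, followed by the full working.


Answer: K = -612/10201

E = 101/9, F = 0, G = 100/9, EG - F^2 = 10100/81 at the point
E_s = -148/9, E_t = 0, F_s = 0, F_t = 0, G_s = 20/9, G_t = 0
E_tt = 0, F_st = 0, G_ss = 122/9
The intrinsic route: Brioschi's K = (det M1 - det M2)/(EG - F^2)^2.
M1 = [[-E_tt/2 + F_st - G_ss/2, E_s/2, F_s - E_t/2], [F_t - G_s/2, E, F], [G_t/2, F, G]] = [[-61/9, -74/9, 0], [-10/9, 101/9, 0], [0, 0, 100/9]]; det M1 = -690100/729
M2 = [[0, E_t/2, G_s/2], [E_t/2, E, F], [G_s/2, F, G]] = [[0, 0, 10/9], [0, 101/9, 0], [10/9, 0, 100/9]]; det M2 = -10100/729
det M1 - det M2 = -680000/729; K = -680000/729 / (10100/81)^2 = -612/10201


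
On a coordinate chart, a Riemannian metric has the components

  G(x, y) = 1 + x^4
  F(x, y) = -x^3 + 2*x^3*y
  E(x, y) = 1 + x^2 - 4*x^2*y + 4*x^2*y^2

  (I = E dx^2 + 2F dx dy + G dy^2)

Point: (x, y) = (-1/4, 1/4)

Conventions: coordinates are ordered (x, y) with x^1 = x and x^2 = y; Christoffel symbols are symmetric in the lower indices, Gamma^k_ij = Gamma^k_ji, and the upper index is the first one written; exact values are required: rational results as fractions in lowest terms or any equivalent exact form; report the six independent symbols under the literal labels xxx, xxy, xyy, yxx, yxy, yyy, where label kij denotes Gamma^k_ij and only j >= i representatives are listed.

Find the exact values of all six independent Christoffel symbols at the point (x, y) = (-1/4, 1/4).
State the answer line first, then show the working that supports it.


Answer: Gamma_xxx = -16/261, Gamma_xxy = -16/261, Gamma_xyy = 0, Gamma_yxx = -8/261, Gamma_yxy = -8/261, Gamma_yyy = 0

E = 65/64, F = 1/128, G = 257/256 at the point
E_x = -1/8, E_y = -1/8, F_x = -3/32, F_y = -1/32, G_x = -1/16, G_y = 0
EG - F^2 = 261/256;  g^inv = (256/261) * [[257/256, -1/128], [-1/128, 65/64]]
first-kind symbols [ij,l] = (1/2)(d_i g_jl + d_j g_il - d_l g_ij): [xx,x] = E_x/2 = -1/16, [xx,y] = F_x - E_y/2 = -1/32, [xy,x] = E_y/2 = -1/16, [xy,y] = G_x/2 = -1/32, [yy,x] = F_y - G_x/2 = 0, [yy,y] = G_y/2 = 0
Gamma^x_ij = (G*[ij,x] - F*[ij,y])/(EG - F^2), Gamma^y_ij = (E*[ij,y] - F*[ij,x])/(EG - F^2)


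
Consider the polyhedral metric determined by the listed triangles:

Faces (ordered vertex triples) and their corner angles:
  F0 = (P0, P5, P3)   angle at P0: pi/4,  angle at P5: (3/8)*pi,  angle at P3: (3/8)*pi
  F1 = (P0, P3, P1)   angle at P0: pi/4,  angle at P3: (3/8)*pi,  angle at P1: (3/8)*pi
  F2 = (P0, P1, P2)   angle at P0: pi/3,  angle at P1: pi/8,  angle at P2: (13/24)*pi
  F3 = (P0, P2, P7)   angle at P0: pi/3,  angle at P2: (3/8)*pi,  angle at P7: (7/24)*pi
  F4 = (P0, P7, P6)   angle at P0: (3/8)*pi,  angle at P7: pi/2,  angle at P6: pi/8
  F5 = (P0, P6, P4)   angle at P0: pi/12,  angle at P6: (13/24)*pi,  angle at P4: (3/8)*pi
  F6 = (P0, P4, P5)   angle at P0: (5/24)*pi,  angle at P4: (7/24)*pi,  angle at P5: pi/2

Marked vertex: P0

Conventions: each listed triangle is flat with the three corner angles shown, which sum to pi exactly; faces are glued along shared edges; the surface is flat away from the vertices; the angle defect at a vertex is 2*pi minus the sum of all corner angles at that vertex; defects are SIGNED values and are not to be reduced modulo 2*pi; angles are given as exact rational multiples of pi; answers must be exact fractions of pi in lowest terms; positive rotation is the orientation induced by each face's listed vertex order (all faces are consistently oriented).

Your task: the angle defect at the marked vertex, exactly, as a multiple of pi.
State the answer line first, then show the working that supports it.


Answer: defect(P0) = pi/6

Sum of corner angles at P0: (11/6)*pi
defect = 2*pi - (11/6)*pi


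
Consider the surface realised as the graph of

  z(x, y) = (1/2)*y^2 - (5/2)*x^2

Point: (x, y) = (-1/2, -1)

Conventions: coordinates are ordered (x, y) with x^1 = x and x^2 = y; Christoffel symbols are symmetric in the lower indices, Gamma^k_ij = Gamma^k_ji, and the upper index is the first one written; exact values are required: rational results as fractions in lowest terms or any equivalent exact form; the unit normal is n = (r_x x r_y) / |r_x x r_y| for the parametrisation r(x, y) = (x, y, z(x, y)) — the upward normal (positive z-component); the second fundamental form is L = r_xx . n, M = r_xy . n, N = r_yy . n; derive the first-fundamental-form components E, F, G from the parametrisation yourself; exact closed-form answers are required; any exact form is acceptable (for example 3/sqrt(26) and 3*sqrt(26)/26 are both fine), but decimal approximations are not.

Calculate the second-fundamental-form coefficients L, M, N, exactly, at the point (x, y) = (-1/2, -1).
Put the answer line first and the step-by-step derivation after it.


Answer: L = -10*sqrt(33)/33, M = 0, N = 2*sqrt(33)/33

z_x = 5/2, z_y = -1, z_xx = -5, z_xy = 0, z_yy = 1
E = 29/4, F = -5/2, G = 2; answer radicand W^2 = 33/4
unnormalised second-form numerators: l = -5, m = 0, n = 1; L = l/sqrt(33/4), and similarly M = m/sqrt(W^2), N = n/sqrt(W^2)


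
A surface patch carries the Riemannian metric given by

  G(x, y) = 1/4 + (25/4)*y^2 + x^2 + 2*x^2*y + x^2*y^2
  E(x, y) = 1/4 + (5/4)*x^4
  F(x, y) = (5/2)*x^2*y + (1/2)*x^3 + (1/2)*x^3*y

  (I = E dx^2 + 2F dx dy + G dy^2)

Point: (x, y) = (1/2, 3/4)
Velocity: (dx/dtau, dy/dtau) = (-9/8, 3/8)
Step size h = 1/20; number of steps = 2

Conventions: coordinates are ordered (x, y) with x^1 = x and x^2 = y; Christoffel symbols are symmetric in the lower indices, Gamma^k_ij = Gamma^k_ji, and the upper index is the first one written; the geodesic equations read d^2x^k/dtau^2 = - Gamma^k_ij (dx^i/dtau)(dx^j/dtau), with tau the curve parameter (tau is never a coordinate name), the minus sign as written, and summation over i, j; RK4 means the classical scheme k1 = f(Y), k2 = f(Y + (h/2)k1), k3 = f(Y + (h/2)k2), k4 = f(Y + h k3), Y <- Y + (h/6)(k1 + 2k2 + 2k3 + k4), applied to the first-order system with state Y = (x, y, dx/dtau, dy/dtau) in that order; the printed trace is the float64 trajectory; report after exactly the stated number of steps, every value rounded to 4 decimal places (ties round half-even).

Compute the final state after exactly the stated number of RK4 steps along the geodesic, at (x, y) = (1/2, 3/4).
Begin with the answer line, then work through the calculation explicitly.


Answer: x = 0.3887, y = 0.7847, dx/dtau = -1.1008, dy/dtau = 0.3218

f(Y) = (dx/dtau, dy/dtau, -Gamma^x_ij Y'^i Y'^j, -Gamma^y_ij Y'^i Y'^j) with the Gammas evaluated at the stage position; h = 0.050000; intermediate values shown to 6 dp
step 0: x = 0.5000, y = 0.7500, dx/dtau = -1.1250, dy/dtau = 0.3750
step 1:
  k1: at (x, y) = (0.500000, 0.750000), (dx/dtau, dy/dtau) = (-1.125000, 0.375000); Gamma_xxx = -0.041093, Gamma_xxy = -0.768058, Gamma_xyy = -5.887736, Gamma_yxx = 0.563864, Gamma_yxy = 0.435925, Gamma_yyy = 1.882228; k1 = (-1.125000, 0.375000, 0.231923, -0.610517)
  k2: at (x, y) = (0.471875, 0.759375), (dx/dtau, dy/dtau) = (-1.119202, 0.359737); Gamma_xxx = -0.028003, Gamma_xxy = -0.653151, Gamma_xyy = -5.655363, Gamma_yxx = 0.526864, Gamma_yxy = 0.395551, Gamma_yyy = 1.772099; k2 = (-1.119202, 0.359737, 0.241000, -0.570773)
  k3: at (x, y) = (0.472020, 0.758993), (dx/dtau, dy/dtau) = (-1.118975, 0.360731); Gamma_xxx = -0.028046, Gamma_xxy = -0.653699, Gamma_xyy = -5.654240, Gamma_yxx = 0.527250, Gamma_yxy = 0.395894, Gamma_yyy = 1.772986; k3 = (-1.118975, 0.360731, 0.243154, -0.571281)
  k4: at (x, y) = (0.444051, 0.768037), (dx/dtau, dy/dtau) = (-1.112842, 0.346436); Gamma_xxx = -0.016849, Gamma_xxy = -0.549642, Gamma_xyy = -5.404753, Gamma_yxx = 0.491059, Gamma_yxy = 0.359912, Gamma_yyy = 1.672140; k4 = (-1.112842, 0.346436, 0.245728, -0.531311)
  Y <- Y + (h/6)(k1 + 2k2 + 2k3 + k4): x = 0.4440, y = 0.7680, dx/dtau = -1.1130, dy/dtau = 0.3465
step 2:
  k1: at (x, y) = (0.444048, 0.768020), (dx/dtau, dy/dtau) = (-1.112950, 0.346451); Gamma_xxx = -0.016848, Gamma_xxy = -0.549631, Gamma_xyy = -5.404609, Gamma_yxx = 0.491065, Gamma_yxy = 0.359915, Gamma_yyy = 1.672149; k1 = (-1.112950, 0.346451, 0.245717, -0.531413)
  k2: at (x, y) = (0.416225, 0.776681), (dx/dtau, dy/dtau) = (-1.106807, 0.333165); Gamma_xxx = -0.007670, Gamma_xxy = -0.456406, Gamma_xyy = -5.139759, Gamma_yxx = 0.455683, Gamma_yxy = 0.327698, Gamma_yyy = 1.580934; k2 = (-1.106807, 0.333165, 0.243305, -0.492028)
  k3: at (x, y) = (0.416378, 0.776349), (dx/dtau, dy/dtau) = (-1.106868, 0.334150); Gamma_xxx = -0.007707, Gamma_xxy = -0.456886, Gamma_xyy = -5.139495, Gamma_yxx = 0.456024, Gamma_yxy = 0.327972, Gamma_yyy = 1.581725; k3 = (-1.106868, 0.334150, 0.245331, -0.492702)
  k4: at (x, y) = (0.388705, 0.784727), (dx/dtau, dy/dtau) = (-1.100684, 0.321815); Gamma_xxx = -0.000553, Gamma_xxy = -0.374246, Gamma_xyy = -4.862144, Gamma_yxx = 0.421358, Gamma_yxy = 0.298836, Gamma_yyy = 1.500052; k4 = (-1.100684, 0.321815, 0.239090, -0.454124)
  Y <- Y + (h/6)(k1 + 2k2 + 2k3 + k4): x = 0.3887, y = 0.7847, dx/dtau = -1.1008, dy/dtau = 0.3218


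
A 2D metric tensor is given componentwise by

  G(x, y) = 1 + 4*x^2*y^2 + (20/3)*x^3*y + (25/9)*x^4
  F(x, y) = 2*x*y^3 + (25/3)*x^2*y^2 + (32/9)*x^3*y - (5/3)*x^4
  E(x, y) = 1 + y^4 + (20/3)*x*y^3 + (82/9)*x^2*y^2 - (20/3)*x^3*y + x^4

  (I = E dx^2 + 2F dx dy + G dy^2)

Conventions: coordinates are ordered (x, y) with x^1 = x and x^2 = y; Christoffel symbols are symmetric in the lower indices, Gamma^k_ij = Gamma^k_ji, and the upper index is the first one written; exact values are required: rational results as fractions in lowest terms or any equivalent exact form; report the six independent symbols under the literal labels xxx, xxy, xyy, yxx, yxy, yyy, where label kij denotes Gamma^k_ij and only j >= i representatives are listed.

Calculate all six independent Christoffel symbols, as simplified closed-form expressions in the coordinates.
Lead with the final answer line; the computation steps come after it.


Answer: Gamma_xxx = (18*x^3 - 90*x^2*y + 82*x*y^2 + 30*y^3)/(34*x^4 + 118*x^2*y^2 + 60*x*y^3 + 9*y^4 + 9), Gamma_xxy = (-30*x^3 + 82*x^2*y + 90*x*y^2 + 18*y^3)/(34*x^4 + 118*x^2*y^2 + 60*x*y^3 + 9*y^4 + 9), Gamma_xyy = (-18*x^3 + 60*x^2*y + 18*x*y^2)/(34*x^4 + 118*x^2*y^2 + 60*x*y^3 + 9*y^4 + 9), Gamma_yxx = (-30*x^3 + 14*x^2*y + 60*x*y^2)/(34*x^4 + 118*x^2*y^2 + 60*x*y^3 + 9*y^4 + 9), Gamma_yxy = (50*x^3 + 90*x^2*y + 36*x*y^2)/(34*x^4 + 118*x^2*y^2 + 60*x*y^3 + 9*y^4 + 9), Gamma_yyy = (30*x^3 + 36*x^2*y)/(34*x^4 + 118*x^2*y^2 + 60*x*y^3 + 9*y^4 + 9)

E = 1 + y^4 + (20/3)*x*y^3 + (82/9)*x^2*y^2 - (20/3)*x^3*y + x^4; F = 2*x*y^3 + (25/3)*x^2*y^2 + (32/9)*x^3*y - (5/3)*x^4; G = 1 + 4*x^2*y^2 + (20/3)*x^3*y + (25/9)*x^4
Gamma^k_ij = (1/2) g^{kl} (d_i g_jl + d_j g_il - d_l g_ij), with g^inv = (1/(EG-F^2)) [[G, -F], [-F, E]]
first partials: E_x = (20/3)*y^3 + (164/9)*x*y^2 - 20*x^2*y + 4*x^3, E_y = 4*y^3 + 20*x*y^2 + (164/9)*x^2*y - (20/3)*x^3, F_x = 2*y^3 + (50/3)*x*y^2 + (32/3)*x^2*y - (20/3)*x^3, F_y = 6*x*y^2 + (50/3)*x^2*y + (32/9)*x^3, G_x = 8*x*y^2 + 20*x^2*y + (100/9)*x^3, G_y = 8*x^2*y + (20/3)*x^3
D = EG - F^2 = 1 + y^4 + (20/3)*x*y^3 + (118/9)*x^2*y^2 + (34/9)*x^4
expanded: Gamma^x_xx = (G E_x - 2F F_x + F E_y)/(2D), Gamma^x_xy = (G E_y - F G_x)/(2D), Gamma^x_yy = (2G F_y - G G_x - F G_y)/(2D), Gamma^y_xx = (2E F_x - E E_y - F E_x)/(2D), Gamma^y_xy = (E G_x - F E_y)/(2D), Gamma^y_yy = (E G_y - 2F F_y + F G_x)/(2D); substitute and cancel common factors


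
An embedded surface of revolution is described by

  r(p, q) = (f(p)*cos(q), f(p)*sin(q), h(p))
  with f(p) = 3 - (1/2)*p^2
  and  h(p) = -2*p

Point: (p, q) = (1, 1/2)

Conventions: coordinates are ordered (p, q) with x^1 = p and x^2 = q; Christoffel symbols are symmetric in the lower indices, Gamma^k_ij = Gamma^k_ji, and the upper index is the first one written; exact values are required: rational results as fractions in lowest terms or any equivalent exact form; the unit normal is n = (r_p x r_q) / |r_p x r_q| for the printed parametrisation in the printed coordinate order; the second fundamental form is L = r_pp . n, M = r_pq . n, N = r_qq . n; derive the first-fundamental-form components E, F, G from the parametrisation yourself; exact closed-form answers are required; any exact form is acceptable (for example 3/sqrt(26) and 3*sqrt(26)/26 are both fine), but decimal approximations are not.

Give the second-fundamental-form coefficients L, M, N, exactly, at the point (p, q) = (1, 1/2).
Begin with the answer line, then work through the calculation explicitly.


Answer: L = -2*sqrt(5)/5, M = 0, N = -sqrt(5)

f = 5/2, f' = -1, f'' = -1, h' = -2, h'' = 0
E = 5, F = 0, G = 25/4; answer radicand W^2 = 5
unnormalised second-form numerators: l = -2, m = 0, n = -5; L = l/sqrt(5), and similarly M = m/sqrt(W^2), N = n/sqrt(W^2)


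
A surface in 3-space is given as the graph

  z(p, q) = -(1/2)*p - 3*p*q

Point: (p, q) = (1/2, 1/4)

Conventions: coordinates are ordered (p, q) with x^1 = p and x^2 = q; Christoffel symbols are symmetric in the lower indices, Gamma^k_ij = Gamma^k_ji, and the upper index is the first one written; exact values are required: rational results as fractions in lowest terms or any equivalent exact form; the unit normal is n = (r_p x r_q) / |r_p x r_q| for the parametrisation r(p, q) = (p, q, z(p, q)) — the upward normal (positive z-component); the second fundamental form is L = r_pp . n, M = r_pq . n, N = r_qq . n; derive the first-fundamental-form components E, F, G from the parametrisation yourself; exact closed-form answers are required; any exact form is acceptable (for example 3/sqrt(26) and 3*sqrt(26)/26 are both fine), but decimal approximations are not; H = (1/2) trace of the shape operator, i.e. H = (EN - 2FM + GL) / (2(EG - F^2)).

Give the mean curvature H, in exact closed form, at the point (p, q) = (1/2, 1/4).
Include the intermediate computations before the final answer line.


z_p = -5/4, z_q = -3/2, z_pp = 0, z_pq = -3, z_qq = 0
E = 41/16, F = 15/8, G = 13/4; answer radicand W^2 = 77/16
unnormalised second-form numerators: l = 0, m = -3, n = 0; L = l/sqrt(77/16), and similarly M = m/sqrt(W^2), N = n/sqrt(W^2)
H = (E*n - 2*F*m + G*l) / (2*(EG - F^2)*sqrt(W^2)); E*n - 2*F*m + G*l = 45/4, EG - F^2 = 77/16, so H = (90/77)/sqrt(77/16)

Answer: H = 360*sqrt(77)/5929


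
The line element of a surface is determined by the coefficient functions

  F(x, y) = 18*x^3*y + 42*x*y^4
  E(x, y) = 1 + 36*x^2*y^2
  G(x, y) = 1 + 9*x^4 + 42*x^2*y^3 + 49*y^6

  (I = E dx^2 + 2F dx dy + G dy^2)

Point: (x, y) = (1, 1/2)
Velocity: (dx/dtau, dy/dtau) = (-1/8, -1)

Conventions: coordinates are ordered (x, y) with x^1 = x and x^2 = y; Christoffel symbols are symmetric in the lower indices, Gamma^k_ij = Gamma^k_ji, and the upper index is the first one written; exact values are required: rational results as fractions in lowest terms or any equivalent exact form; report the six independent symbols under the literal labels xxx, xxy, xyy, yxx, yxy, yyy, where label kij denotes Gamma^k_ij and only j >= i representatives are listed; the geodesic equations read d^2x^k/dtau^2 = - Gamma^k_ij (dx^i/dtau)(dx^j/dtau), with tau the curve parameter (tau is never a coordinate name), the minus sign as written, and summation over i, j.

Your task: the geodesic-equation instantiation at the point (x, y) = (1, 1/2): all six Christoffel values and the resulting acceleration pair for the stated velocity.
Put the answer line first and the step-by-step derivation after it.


Answer: Gamma_xxx = 576/1601, Gamma_xxy = 1152/1601, Gamma_xyy = 1008/1601, Gamma_yxx = 744/1601, Gamma_yxy = 1488/1601, Gamma_yyy = 1302/1601; accelerations (d^2x/dtau^2, d^2y/dtau^2) = (-1305/1601, -13485/12808)

E = 10, F = 93/8, G = 1025/64 at the point
E_x = 18, E_y = 36, F_x = 237/8, F_y = 39, G_x = 93/2, G_y = 651/16
EG - F^2 = 1601/64;  g^inv = (64/1601) * [[1025/64, -93/8], [-93/8, 10]]
first-kind symbols [ij,l] = (1/2)(d_i g_jl + d_j g_il - d_l g_ij): [xx,x] = E_x/2 = 9, [xx,y] = F_x - E_y/2 = 93/8, [xy,x] = E_y/2 = 18, [xy,y] = G_x/2 = 93/4, [yy,x] = F_y - G_x/2 = 63/4, [yy,y] = G_y/2 = 651/32
Gamma^x_ij = (G*[ij,x] - F*[ij,y])/(EG - F^2), Gamma^y_ij = (E*[ij,y] - F*[ij,x])/(EG - F^2)
Gamma_xxx = 576/1601, Gamma_xxy = 1152/1601, Gamma_xyy = 1008/1601, Gamma_yxx = 744/1601, Gamma_yxy = 1488/1601, Gamma_yyy = 1302/1601
d^2x/dtau^2 = -(Gamma_xxx*(-1/8)^2 + 2*Gamma_xxy*(-1/8)*(-1) + Gamma_xyy*(-1)^2) = -1305/1601
d^2y/dtau^2 = -(Gamma_yxx*(-1/8)^2 + 2*Gamma_yxy*(-1/8)*(-1) + Gamma_yyy*(-1)^2) = -13485/12808


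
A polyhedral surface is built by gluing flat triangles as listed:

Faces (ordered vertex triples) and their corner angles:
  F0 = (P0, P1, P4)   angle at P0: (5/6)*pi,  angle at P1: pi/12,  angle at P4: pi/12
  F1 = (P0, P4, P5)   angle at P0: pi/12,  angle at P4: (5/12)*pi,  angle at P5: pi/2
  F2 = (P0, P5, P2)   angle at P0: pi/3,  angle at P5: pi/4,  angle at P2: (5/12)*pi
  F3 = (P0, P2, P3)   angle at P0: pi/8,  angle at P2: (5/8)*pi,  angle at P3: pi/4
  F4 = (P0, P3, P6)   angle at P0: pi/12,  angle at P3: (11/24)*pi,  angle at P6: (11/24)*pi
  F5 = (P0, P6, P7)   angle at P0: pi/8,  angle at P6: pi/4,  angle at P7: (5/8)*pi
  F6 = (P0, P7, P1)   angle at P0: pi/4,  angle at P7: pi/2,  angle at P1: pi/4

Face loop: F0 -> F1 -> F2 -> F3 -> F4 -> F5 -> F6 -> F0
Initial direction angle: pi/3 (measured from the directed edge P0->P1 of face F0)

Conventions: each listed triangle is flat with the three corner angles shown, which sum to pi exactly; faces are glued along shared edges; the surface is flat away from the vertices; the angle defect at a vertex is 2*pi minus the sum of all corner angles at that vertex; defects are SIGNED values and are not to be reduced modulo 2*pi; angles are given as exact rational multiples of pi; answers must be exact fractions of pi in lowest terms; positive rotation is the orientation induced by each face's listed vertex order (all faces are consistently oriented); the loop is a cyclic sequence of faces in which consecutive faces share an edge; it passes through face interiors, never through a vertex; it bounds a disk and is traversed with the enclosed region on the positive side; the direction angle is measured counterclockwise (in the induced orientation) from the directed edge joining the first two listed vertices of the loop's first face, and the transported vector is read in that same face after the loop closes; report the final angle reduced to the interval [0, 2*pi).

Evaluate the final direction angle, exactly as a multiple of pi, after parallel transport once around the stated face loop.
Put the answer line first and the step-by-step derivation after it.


Answer: final direction angle = pi/2

enclosed vertex P0: corner angles sum to (11/6)*pi, defect = 2*pi - (11/6)*pi = pi/6
summing the enclosed defects onto the initial angle, mod 2*pi in the induced orientation:
final angle = pi/3 + pi/6 = pi/2 (mod 2*pi)


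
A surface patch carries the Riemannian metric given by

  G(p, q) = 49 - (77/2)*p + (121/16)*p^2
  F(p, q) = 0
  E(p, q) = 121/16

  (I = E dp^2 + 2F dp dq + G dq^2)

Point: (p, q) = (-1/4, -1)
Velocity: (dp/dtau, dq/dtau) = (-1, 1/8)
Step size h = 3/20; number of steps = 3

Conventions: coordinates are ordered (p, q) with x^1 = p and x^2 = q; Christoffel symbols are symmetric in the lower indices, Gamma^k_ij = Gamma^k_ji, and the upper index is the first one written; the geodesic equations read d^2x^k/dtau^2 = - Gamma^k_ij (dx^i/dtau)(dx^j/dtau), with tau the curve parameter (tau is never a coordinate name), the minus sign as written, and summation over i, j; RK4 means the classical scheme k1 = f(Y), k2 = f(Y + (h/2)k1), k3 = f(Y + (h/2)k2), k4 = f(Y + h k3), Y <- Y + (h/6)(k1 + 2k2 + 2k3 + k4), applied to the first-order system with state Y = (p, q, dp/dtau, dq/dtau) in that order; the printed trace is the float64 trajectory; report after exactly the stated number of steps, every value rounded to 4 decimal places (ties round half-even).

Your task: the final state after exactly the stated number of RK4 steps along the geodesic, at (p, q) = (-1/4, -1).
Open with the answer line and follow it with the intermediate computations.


Answer: p = -0.7038, q = -0.9516, dp/dtau = -1.0157, dq/dtau = 0.0925

f(Y) = (dp/dtau, dq/dtau, -Gamma^p_ij Y'^i Y'^j, -Gamma^q_ij Y'^i Y'^j) with the Gammas evaluated at the stage position; h = 0.150000; intermediate values shown to 6 dp
step 0: p = -0.2500, q = -1.0000, dp/dtau = -1.0000, dq/dtau = 0.1250
step 1:
  k1: at (p, q) = (-0.250000, -1.000000), (dp/dtau, dq/dtau) = (-1.000000, 0.125000); Gamma_ppp = 0.000000, Gamma_ppq = 0.000000, Gamma_pqq = 2.795455, Gamma_qpp = 0.000000, Gamma_qpq = -0.357724, Gamma_qqq = 0.000000; k1 = (-1.000000, 0.125000, -0.043679, -0.089431)
  k2: at (p, q) = (-0.325000, -0.990625), (dp/dtau, dq/dtau) = (-1.003276, 0.118293); Gamma_ppp = 0.000000, Gamma_ppq = 0.000000, Gamma_pqq = 2.870455, Gamma_qpp = 0.000000, Gamma_qpq = -0.348377, Gamma_qqq = 0.000000; k2 = (-1.003276, 0.118293, -0.040167, -0.082691)
  k3: at (p, q) = (-0.325246, -0.991128), (dp/dtau, dq/dtau) = (-1.003013, 0.118798); Gamma_ppp = 0.000000, Gamma_ppq = 0.000000, Gamma_pqq = 2.870700, Gamma_qpp = 0.000000, Gamma_qpq = -0.348347, Gamma_qqq = 0.000000; k3 = (-1.003013, 0.118798, -0.040514, -0.083015)
  k4: at (p, q) = (-0.400452, -0.982180), (dp/dtau, dq/dtau) = (-1.006077, 0.112548); Gamma_ppp = 0.000000, Gamma_ppq = 0.000000, Gamma_pqq = 2.945906, Gamma_qpp = 0.000000, Gamma_qpq = -0.339454, Gamma_qqq = 0.000000; k4 = (-1.006077, 0.112548, -0.037316, -0.076874)
  Y <- Y + (h/6)(k1 + 2k2 + 2k3 + k4): p = -0.4005, q = -0.9822, dp/dtau = -1.0061, dq/dtau = 0.1126
step 2:
  k1: at (p, q) = (-0.400466, -0.982207), (dp/dtau, dq/dtau) = (-1.006059, 0.112557); Gamma_ppp = 0.000000, Gamma_ppq = 0.000000, Gamma_pqq = 2.945921, Gamma_qpp = 0.000000, Gamma_qpq = -0.339452, Gamma_qqq = 0.000000; k1 = (-1.006059, 0.112557, -0.037322, -0.076879)
  k2: at (p, q) = (-0.475921, -0.973765), (dp/dtau, dq/dtau) = (-1.008858, 0.106791); Gamma_ppp = 0.000000, Gamma_ppq = 0.000000, Gamma_pqq = 3.021375, Gamma_qpp = 0.000000, Gamma_qpq = -0.330975, Gamma_qqq = 0.000000; k2 = (-1.008858, 0.106791, -0.034457, -0.071317)
  k3: at (p, q) = (-0.476131, -0.974197), (dp/dtau, dq/dtau) = (-1.008643, 0.107208); Gamma_ppp = 0.000000, Gamma_ppq = 0.000000, Gamma_pqq = 3.021585, Gamma_qpp = 0.000000, Gamma_qpq = -0.330952, Gamma_qqq = 0.000000; k3 = (-1.008643, 0.107208, -0.034729, -0.071575)
  k4: at (p, q) = (-0.551763, -0.966126), (dp/dtau, dq/dtau) = (-1.011268, 0.101821); Gamma_ppp = 0.000000, Gamma_ppq = 0.000000, Gamma_pqq = 3.097217, Gamma_qpp = 0.000000, Gamma_qpq = -0.322870, Gamma_qqq = 0.000000; k4 = (-1.011268, 0.101821, -0.032110, -0.066491)
  Y <- Y + (h/6)(k1 + 2k2 + 2k3 + k4): p = -0.5518, q = -0.9661, dp/dtau = -1.0113, dq/dtau = 0.1018
step 3:
  k1: at (p, q) = (-0.551775, -0.966147), (dp/dtau, dq/dtau) = (-1.011254, 0.101828); Gamma_ppp = 0.000000, Gamma_ppq = 0.000000, Gamma_pqq = 3.097229, Gamma_qpp = 0.000000, Gamma_qpq = -0.322869, Gamma_qqq = 0.000000; k1 = (-1.011254, 0.101828, -0.032115, -0.066494)
  k2: at (p, q) = (-0.627619, -0.958510), (dp/dtau, dq/dtau) = (-1.013663, 0.096841); Gamma_ppp = 0.000000, Gamma_ppq = 0.000000, Gamma_pqq = 3.173073, Gamma_qpp = 0.000000, Gamma_qpq = -0.315152, Gamma_qqq = 0.000000; k2 = (-1.013663, 0.096841, -0.029758, -0.061873)
  k3: at (p, q) = (-0.627799, -0.958884), (dp/dtau, dq/dtau) = (-1.013486, 0.097188); Gamma_ppp = 0.000000, Gamma_ppq = 0.000000, Gamma_pqq = 3.173254, Gamma_qpp = 0.000000, Gamma_qpq = -0.315134, Gamma_qqq = 0.000000; k3 = (-1.013486, 0.097188, -0.029973, -0.062080)
  k4: at (p, q) = (-0.703797, -0.951569), (dp/dtau, dq/dtau) = (-1.015750, 0.092516); Gamma_ppp = 0.000000, Gamma_ppq = 0.000000, Gamma_pqq = 3.249252, Gamma_qpp = 0.000000, Gamma_qpq = -0.307763, Gamma_qqq = 0.000000; k4 = (-1.015750, 0.092516, -0.027811, -0.057843)
  Y <- Y + (h/6)(k1 + 2k2 + 2k3 + k4): p = -0.7038, q = -0.9516, dp/dtau = -1.0157, dq/dtau = 0.0925
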